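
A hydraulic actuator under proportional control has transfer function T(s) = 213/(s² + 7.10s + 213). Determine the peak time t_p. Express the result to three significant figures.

t_p ≈ 0.222 s

ω_n = √213 = 14.6 rad/s; ζ = 7.10/(2·14.6) = 0.243.
ω_d = 14.6·√(1 − 0.243²) = 14.2 rad/s. Then t_p = π/ω_d = 0.222 s.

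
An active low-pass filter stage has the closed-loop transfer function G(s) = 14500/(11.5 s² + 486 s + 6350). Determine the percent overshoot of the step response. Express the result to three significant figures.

%OS ≈ 0.157%

Dividing through by 11.5: denominator becomes s² + 42.26 s + 552.2.
So ω_n = √552.2 = 23.5 rad/s and ζ = 42.26/(2·23.5) = 0.899.
%OS = 100·exp(−πζ/√(1−ζ²)) = 0.157%.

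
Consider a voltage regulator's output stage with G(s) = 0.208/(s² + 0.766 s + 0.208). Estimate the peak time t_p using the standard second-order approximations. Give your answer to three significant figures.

t_p ≈ 12.7 s

Matching coefficients with s² + 2ζω_n s + ω_n² gives ω_n² = 0.208 ⇒ ω_n = 0.456 rad/s, and ζ = 0.766/(2ω_n) = 0.840.
ω_d = 0.456·√(1 − 0.840²) = 0.248 rad/s. Then t_p = π/ω_d = 12.7 s.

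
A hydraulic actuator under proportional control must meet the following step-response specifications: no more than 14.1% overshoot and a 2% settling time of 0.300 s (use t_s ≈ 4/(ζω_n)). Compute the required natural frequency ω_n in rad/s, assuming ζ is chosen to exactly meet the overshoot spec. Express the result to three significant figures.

ζ = −ln(OS)/√(π² + (ln OS)²). With OS = 0.141, ln OS = −1.959 and ζ = 1.959/3.702 = 0.529.
From t_s ≈ 4/(ζω_n): ω_n = 4/(ζ·t_s) = 4/(0.529·0.300) = 25.2 rad/s.

ω_n ≈ 25.2 rad/s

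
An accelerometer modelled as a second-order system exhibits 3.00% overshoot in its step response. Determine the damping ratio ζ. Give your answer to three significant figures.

ζ = −ln(OS)/√(π² + (ln OS)²). With OS = 0.0300, ln OS = −3.507 and ζ = 3.507/4.708 = 0.745.

ζ ≈ 0.745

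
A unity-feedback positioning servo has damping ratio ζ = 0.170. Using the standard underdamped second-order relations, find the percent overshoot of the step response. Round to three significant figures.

%OS ≈ 58.2%

For an underdamped second-order system, %OS = 100·exp(−πζ/√(1−ζ²)).
πζ/√(1−ζ²) = π·0.170/√(1−0.0289) = 0.5420, so %OS = 100·e^(−0.5420) = 58.2%.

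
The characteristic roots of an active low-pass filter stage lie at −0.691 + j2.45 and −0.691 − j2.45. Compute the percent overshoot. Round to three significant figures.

%OS ≈ 41.2%

The poles are at −σ ± jω_d with σ = 0.691 and ω_d = 2.45, so ω_n = √(σ²+ω_d²) = 2.55 rad/s and ζ = σ/ω_n = 0.271.
%OS = 100·exp(−πζ/√(1−ζ²)) = 41.2%.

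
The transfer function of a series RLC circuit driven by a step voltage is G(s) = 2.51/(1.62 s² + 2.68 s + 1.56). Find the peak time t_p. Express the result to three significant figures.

Dividing through by 1.62: denominator becomes s² + 1.654 s + 0.9630.
So ω_n = √0.9630 = 0.981 rad/s and ζ = 1.654/(2·0.981) = 0.843.
ω_d = ω_n√(1−ζ²) = 0.528 rad/s. t_p = π/ω_d = 5.95 s.

t_p ≈ 5.95 s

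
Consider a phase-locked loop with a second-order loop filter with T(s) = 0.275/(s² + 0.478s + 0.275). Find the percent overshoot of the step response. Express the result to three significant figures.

Matching coefficients with s² + 2ζω_n s + ω_n² gives ω_n² = 0.275 ⇒ ω_n = 0.524 rad/s, and ζ = 0.478/(2ω_n) = 0.456.
%OS = 100 e^{−πζ/√(1−ζ²)} with ζ = 0.456 gives 20.0%.

%OS ≈ 20.0%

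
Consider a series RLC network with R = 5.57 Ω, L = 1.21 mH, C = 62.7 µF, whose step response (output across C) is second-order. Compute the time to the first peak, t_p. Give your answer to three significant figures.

t_p ≈ 0.00112 s

For a series RLC circuit (capacitor voltage as output), ω_n = 1/√(LC) = 1/√(1.21 mH · 62.7 µF) = 3630 rad/s.
ζ = (R/2)·√(C/L) = (5.57/2)·√(62.7 µF/1.21 mH) = 0.634.
ω_d = 3630·√(1 − 0.634²) = 2810 rad/s. t_p = π/ω_d = 0.00112 s.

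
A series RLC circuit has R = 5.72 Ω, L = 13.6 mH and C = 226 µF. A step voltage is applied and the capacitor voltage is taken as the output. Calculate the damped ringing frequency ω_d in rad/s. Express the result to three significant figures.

For a series RLC circuit (capacitor voltage as output), ω_n = 1/√(LC) = 1/√(13.6 mH · 226 µF) = 570 rad/s.
ζ = (R/2)·√(C/L) = (5.72/2)·√(226 µF/13.6 mH) = 0.369.
ω_d = ω_n√(1−ζ²) = 530 rad/s.

ω_d ≈ 530 rad/s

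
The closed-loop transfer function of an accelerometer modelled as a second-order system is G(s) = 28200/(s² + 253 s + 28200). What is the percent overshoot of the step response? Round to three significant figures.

%OS ≈ 2.74%

Matching coefficients with s² + 2ζω_n s + ω_n² gives ω_n² = 28200 ⇒ ω_n = 168 rad/s, and ζ = 253/(2ω_n) = 0.753.
%OS = 100·exp(−πζ/√(1−ζ²)) = 2.74%.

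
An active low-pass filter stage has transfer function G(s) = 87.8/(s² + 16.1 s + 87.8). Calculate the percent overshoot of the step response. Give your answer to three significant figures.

%OS ≈ 0.513%

Comparing the denominator to s² + 2ζω_n s + ω_n²: ω_n = √87.8 = 9.37 rad/s, and 2ζω_n = 16.1 so ζ = 16.1/(2·9.37) = 0.859.
%OS = 100 e^{−πζ/√(1−ζ²)} with ζ = 0.859 gives 0.513%.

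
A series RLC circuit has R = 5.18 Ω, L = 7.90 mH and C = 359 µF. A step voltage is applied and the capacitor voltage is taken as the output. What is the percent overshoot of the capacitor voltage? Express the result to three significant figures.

For a series RLC circuit (capacitor voltage as output), ω_n = 1/√(LC) = 1/√(7.90 mH · 359 µF) = 594 rad/s.
ζ = (R/2)·√(C/L) = (5.18/2)·√(359 µF/7.90 mH) = 0.552.
%OS = 100·exp(−πζ/√(1−ζ²)) = 12.5%.

%OS ≈ 12.5%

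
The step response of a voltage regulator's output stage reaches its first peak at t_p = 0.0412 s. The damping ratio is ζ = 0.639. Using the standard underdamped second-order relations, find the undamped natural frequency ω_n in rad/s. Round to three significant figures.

Peak time t_p = π/ω_d, so ω_d = π/t_p = π/0.0412 = 76.3 rad/s.
ω_n = ω_d/√(1−ζ²) = 76.3/√0.592 = 99.1 rad/s.

ω_n ≈ 99.1 rad/s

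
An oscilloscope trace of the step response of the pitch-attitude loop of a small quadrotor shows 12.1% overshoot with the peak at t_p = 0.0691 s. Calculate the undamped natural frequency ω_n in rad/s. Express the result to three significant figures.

ω_n ≈ 54.8 rad/s

From the overshoot, ζ = −ln(OS)/√(π²+ln²(OS)) = 0.558.
From t_p = π/ω_d, ω_d = π/0.0691 = 45.5 rad/s, so ω_n = ω_d/√(1−ζ²) = 54.8 rad/s.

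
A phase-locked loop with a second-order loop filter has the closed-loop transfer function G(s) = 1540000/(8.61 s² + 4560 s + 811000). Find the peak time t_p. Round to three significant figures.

t_p ≈ 0.0202 s

Dividing through by 8.61: denominator becomes s² + 529.6 s + 94190.
So ω_n = √94190 = 307 rad/s and ζ = 529.6/(2·307) = 0.863.
ω_d = 307·√(1 − 0.863²) = 155 rad/s. t_p = π/ω_d = 0.0202 s.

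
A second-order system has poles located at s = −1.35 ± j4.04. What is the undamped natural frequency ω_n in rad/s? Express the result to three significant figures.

ω_n ≈ 4.26 rad/s

|pole| = ω_n = √(1.35² + 4.04²) = 4.26 rad/s; ζ = cos θ = σ/ω_n = 0.317.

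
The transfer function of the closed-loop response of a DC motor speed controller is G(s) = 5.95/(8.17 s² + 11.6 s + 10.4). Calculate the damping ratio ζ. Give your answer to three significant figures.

ζ ≈ 0.629

Dividing through by 8.17: denominator becomes s² + 1.420 s + 1.273.
So ω_n = √1.273 = 1.13 rad/s and ζ = 1.420/(2·1.13) = 0.629.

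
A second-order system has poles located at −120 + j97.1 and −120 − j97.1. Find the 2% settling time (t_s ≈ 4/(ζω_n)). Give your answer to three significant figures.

For poles at −σ ± jω_d, ζω_n = σ = 120, so t_s ≈ 4/σ = 0.0333 s.

t_s ≈ 0.0333 s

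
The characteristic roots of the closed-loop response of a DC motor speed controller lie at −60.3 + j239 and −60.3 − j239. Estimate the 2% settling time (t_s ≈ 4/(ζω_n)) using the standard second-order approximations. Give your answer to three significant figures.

For poles at −σ ± jω_d, ζω_n = σ = 60.3, so t_s ≈ 4/σ = 0.0663 s.

t_s ≈ 0.0663 s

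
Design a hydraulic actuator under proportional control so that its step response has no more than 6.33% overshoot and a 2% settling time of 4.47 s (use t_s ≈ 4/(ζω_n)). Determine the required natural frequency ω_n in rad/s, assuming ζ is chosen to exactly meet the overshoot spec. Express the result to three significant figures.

Inverting the overshoot relation: ζ = |ln 0.0633|/√(π² + ln²0.0633) = 0.660.
From t_s ≈ 4/(ζω_n): ω_n = 4/(ζ·t_s) = 4/(0.660·4.47) = 1.36 rad/s.

ω_n ≈ 1.36 rad/s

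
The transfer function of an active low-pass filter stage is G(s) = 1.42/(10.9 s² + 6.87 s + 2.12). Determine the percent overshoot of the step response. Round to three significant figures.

%OS ≈ 4.04%

Dividing through by 10.9: denominator becomes s² + 0.6303 s + 0.1945.
So ω_n = √0.1945 = 0.441 rad/s and ζ = 0.6303/(2·0.441) = 0.715.
Overshoot: exp(−π·0.715/√(1−0.715²)) = 0.0404, i.e. 4.04%.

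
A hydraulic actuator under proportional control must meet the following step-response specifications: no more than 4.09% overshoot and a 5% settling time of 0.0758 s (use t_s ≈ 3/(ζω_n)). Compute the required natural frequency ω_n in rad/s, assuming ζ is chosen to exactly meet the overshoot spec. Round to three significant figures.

ω_n ≈ 55.5 rad/s

Inverting the overshoot relation: ζ = |ln 0.0409|/√(π² + ln²0.0409) = 0.713.
From t_s ≈ 3/(ζω_n): ω_n = 3/(ζ·t_s) = 3/(0.713·0.0758) = 55.5 rad/s.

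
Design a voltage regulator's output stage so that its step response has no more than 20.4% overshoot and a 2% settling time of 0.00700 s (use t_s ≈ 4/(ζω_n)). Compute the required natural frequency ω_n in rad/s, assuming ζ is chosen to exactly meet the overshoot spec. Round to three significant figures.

ζ = −ln(OS)/√(π² + (ln OS)²). With OS = 0.204, ln OS = −1.590 and ζ = 1.590/3.521 = 0.451.
Then ω_n = 4/(ζ t_s) = 4/(0.451 × 0.00700) = 1270 rad/s.

ω_n ≈ 1270 rad/s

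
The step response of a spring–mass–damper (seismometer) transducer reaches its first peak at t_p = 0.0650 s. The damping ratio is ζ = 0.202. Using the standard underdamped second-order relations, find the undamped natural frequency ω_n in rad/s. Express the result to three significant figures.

ω_n ≈ 49.3 rad/s

Peak time t_p = π/ω_d, so ω_d = π/t_p = π/0.0650 = 48.3 rad/s.
ω_n = ω_d/√(1−ζ²) = 48.3/√0.959 = 49.3 rad/s.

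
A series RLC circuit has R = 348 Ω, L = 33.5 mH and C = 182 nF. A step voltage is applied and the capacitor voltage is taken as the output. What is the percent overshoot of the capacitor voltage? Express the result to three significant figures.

%OS ≈ 24.8%

For a series RLC circuit (capacitor voltage as output), ω_n = 1/√(LC) = 1/√(33.5 mH · 182 nF) = 12800 rad/s.
ζ = (R/2)·√(C/L) = (348/2)·√(182 nF/33.5 mH) = 0.406.
%OS = 100 e^{−πζ/√(1−ζ²)} with ζ = 0.406 gives 24.8%.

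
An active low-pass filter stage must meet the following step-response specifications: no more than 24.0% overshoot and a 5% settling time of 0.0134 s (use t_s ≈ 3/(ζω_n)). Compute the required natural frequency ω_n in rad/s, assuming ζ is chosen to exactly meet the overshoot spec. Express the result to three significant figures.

ζ = −ln(OS)/√(π² + (ln OS)²). With OS = 0.240, ln OS = −1.427 and ζ = 1.427/3.451 = 0.414.
From t_s ≈ 3/(ζω_n): ω_n = 3/(ζ·t_s) = 3/(0.414·0.0134) = 541 rad/s.

ω_n ≈ 541 rad/s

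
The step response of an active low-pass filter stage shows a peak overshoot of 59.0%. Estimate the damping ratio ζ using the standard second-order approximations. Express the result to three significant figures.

Inverting the overshoot relation: ζ = |ln 0.590|/√(π² + ln²0.590) = 0.166.

ζ ≈ 0.166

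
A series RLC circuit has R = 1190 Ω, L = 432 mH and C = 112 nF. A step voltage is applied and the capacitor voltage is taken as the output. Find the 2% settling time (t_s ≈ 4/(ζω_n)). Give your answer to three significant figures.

t_s ≈ 0.00290 s

For a series RLC circuit (capacitor voltage as output), ω_n = 1/√(LC) = 1/√(432 mH · 112 nF) = 4550 rad/s.
ζ = (R/2)·√(C/L) = (1190/2)·√(112 nF/432 mH) = 0.303.
t_s ≈ 4/(ζω_n) = 0.00290 s.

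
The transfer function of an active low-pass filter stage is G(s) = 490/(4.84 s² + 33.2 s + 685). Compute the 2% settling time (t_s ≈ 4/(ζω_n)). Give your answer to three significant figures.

t_s ≈ 1.17 s

Dividing through by 4.84: denominator becomes s² + 6.860 s + 141.5.
So ω_n = √141.5 = 11.9 rad/s and ζ = 6.860/(2·11.9) = 0.288.
t_s ≈ 4/(ζω_n) = 1.17 s.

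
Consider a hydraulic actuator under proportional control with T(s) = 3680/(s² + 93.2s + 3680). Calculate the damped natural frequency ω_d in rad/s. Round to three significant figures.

Matching coefficients with s² + 2ζω_n s + ω_n² gives ω_n² = 3680 ⇒ ω_n = 60.7 rad/s, and ζ = 93.2/(2ω_n) = 0.768.
ω_d = 60.7·√(1 − 0.768²) = 38.8 rad/s.

ω_d ≈ 38.8 rad/s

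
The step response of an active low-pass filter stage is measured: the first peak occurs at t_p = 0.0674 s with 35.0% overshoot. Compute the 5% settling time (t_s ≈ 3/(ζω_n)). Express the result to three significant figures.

From the overshoot, ζ = −ln(OS)/√(π²+ln²(OS)) = 0.317.
t_p = π/ω_d ⇒ ω_d = 46.6 rad/s; then ω_n = ω_d/√(1−ζ²) = 49.1 rad/s.
t_s ≈ 3/(ζω_n) = 3/(0.317·49.1) = 0.193 s.

t_s ≈ 0.193 s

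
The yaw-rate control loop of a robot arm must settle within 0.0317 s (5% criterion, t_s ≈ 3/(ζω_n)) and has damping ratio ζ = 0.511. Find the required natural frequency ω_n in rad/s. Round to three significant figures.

Rearranging t_s ≈ 3/(ζω_n) gives ω_n = 3/(ζ·t_s) = 3/(0.511 × 0.0317) = 185 rad/s.

ω_n ≈ 185 rad/s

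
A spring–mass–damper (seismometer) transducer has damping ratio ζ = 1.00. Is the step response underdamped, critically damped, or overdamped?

critically damped

Since ζ = 1, the system is critically damped.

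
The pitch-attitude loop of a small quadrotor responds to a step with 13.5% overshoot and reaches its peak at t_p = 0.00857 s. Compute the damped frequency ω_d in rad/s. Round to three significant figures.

ω_d ≈ 367 rad/s

t_p = π/ω_d, so ω_d = π/0.00857 = 367 rad/s.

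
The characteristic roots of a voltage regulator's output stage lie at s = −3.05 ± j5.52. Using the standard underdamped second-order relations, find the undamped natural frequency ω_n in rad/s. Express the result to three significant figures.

The poles are at −σ ± jω_d with σ = 3.05 and ω_d = 5.52, so ω_n = √(σ²+ω_d²) = 6.31 rad/s and ζ = σ/ω_n = 0.484.

ω_n ≈ 6.31 rad/s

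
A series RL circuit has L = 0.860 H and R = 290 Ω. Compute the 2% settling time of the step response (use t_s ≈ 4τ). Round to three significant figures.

t_s ≈ 0.0119 s

τ = L/R = 0.860/290 = 0.00297 s.
t_s ≈ 4τ = 0.0119 s.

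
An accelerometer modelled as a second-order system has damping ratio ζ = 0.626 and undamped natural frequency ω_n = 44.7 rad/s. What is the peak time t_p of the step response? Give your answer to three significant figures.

t_p ≈ 0.0901 s

The damped frequency is ω_d = ω_n√(1−ζ²) = 44.7·√(1−0.392) = 34.9 rad/s.
Peak time t_p = π/ω_d = π/34.9 = 0.0901 s.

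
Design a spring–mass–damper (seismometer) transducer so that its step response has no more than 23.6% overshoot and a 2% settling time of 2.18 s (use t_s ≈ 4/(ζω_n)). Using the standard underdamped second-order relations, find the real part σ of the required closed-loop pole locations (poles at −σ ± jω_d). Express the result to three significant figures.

σ ≈ 1.83

The settling-time spec alone fixes σ = ζω_n = 4/t_s = 4/2.18 = 1.83.
(Overshoot then fixes ζ = 0.418 and hence ω_d = σ·√(1−ζ²)/ζ = 3.99 rad/s.)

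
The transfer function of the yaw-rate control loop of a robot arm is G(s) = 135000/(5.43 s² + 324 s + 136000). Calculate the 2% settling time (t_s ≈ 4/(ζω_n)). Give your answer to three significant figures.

Dividing through by 5.43: denominator becomes s² + 59.67 s + 25050.
So ω_n = √25050 = 158 rad/s and ζ = 59.67/(2·158) = 0.189.
t_s ≈ 4/(ζω_n) = 0.134 s.

t_s ≈ 0.134 s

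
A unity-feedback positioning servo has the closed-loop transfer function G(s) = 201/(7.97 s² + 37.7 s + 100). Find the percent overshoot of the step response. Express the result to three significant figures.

Dividing through by 7.97: denominator becomes s² + 4.730 s + 12.55.
So ω_n = √12.55 = 3.54 rad/s and ζ = 4.730/(2·3.54) = 0.668.
%OS = 100 e^{−πζ/√(1−ζ²)} with ζ = 0.668 gives 5.97%.

%OS ≈ 5.97%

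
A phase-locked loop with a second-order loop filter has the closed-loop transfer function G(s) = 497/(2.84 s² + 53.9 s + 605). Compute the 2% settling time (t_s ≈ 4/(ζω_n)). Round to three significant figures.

Dividing through by 2.84: denominator becomes s² + 18.98 s + 213.0.
So ω_n = √213.0 = 14.6 rad/s and ζ = 18.98/(2·14.6) = 0.650.
t_s ≈ 4/(ζω_n) = 0.422 s.

t_s ≈ 0.422 s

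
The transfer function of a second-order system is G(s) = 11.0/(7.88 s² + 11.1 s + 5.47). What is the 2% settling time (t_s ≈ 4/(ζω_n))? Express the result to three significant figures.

t_s ≈ 5.68 s

Dividing through by 7.88: denominator becomes s² + 1.409 s + 0.6942.
So ω_n = √0.6942 = 0.833 rad/s and ζ = 1.409/(2·0.833) = 0.845.
t_s ≈ 4/(ζω_n) = 5.68 s.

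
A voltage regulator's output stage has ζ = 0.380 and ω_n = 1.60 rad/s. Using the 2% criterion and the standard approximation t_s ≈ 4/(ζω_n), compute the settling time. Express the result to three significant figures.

t_s ≈ 6.58 s

t_s ≈ 4/(ζω_n) = 4/(0.380 × 1.60) = 6.58 s.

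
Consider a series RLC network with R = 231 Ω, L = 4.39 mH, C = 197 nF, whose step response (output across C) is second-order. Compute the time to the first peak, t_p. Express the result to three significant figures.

t_p ≈ 0.000146 s

For a series RLC circuit (capacitor voltage as output), ω_n = 1/√(LC) = 1/√(4.39 mH · 197 nF) = 34000 rad/s.
ζ = (R/2)·√(C/L) = (231/2)·√(197 nF/4.39 mH) = 0.774.
ω_d = 34000·√(1 − 0.774²) = 21500 rad/s. t_p = π/ω_d = 0.000146 s.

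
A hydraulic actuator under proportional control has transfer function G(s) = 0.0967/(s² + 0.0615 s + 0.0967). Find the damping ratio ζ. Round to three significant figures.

Matching coefficients with s² + 2ζω_n s + ω_n² gives ω_n² = 0.0967 ⇒ ω_n = 0.311 rad/s, and ζ = 0.0615/(2ω_n) = 0.0989.

ζ ≈ 0.0989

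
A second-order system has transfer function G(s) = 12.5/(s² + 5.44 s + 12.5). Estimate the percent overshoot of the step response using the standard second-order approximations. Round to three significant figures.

%OS ≈ 2.27%

Matching coefficients with s² + 2ζω_n s + ω_n² gives ω_n² = 12.5 ⇒ ω_n = 3.54 rad/s, and ζ = 5.44/(2ω_n) = 0.769.
%OS = 100 e^{−πζ/√(1−ζ²)} with ζ = 0.769 gives 2.27%.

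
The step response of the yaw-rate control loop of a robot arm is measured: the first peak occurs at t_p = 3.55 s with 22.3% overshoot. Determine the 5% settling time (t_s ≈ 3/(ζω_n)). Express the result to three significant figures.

From the overshoot, ζ = −ln(OS)/√(π²+ln²(OS)) = 0.431.
From t_p = π/ω_d, ω_d = π/3.55 = 0.885 rad/s, so ω_n = ω_d/√(1−ζ²) = 0.981 rad/s.
t_s ≈ 3/(ζω_n) = 3/(0.431·0.981) = 7.10 s.

t_s ≈ 7.10 s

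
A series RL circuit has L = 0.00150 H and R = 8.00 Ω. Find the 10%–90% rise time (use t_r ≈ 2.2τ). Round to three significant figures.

τ = L/R = 0.00150/8.00 = 0.000188 s.
t_r ≈ 2.2τ = 0.000413 s.

t_r ≈ 0.000413 s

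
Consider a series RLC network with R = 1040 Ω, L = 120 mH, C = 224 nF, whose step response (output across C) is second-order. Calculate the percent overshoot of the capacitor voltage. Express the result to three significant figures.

For a series RLC circuit (capacitor voltage as output), ω_n = 1/√(LC) = 1/√(120 mH · 224 nF) = 6100 rad/s.
ζ = (R/2)·√(C/L) = (1040/2)·√(224 nF/120 mH) = 0.710.
Overshoot: exp(−π·0.710/√(1−0.710²)) = 0.0419, i.e. 4.19%.

%OS ≈ 4.19%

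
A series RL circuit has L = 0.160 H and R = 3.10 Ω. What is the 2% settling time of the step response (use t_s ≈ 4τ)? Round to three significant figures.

τ = L/R = 0.160/3.10 = 0.0516 s.
t_s ≈ 4τ = 0.206 s.

t_s ≈ 0.206 s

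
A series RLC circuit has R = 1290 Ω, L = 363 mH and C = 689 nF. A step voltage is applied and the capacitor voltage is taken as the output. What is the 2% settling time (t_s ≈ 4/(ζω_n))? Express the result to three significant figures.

t_s ≈ 0.00225 s

For a series RLC circuit (capacitor voltage as output), ω_n = 1/√(LC) = 1/√(363 mH · 689 nF) = 2000 rad/s.
ζ = (R/2)·√(C/L) = (1290/2)·√(689 nF/363 mH) = 0.889.
t_s ≈ 4/(ζω_n) = 0.00225 s.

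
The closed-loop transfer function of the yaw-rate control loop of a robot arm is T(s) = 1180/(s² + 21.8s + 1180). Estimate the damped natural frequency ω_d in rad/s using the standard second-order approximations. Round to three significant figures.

Comparing the denominator to s² + 2ζω_n s + ω_n²: ω_n = √1180 = 34.4 rad/s, and 2ζω_n = 21.8 so ζ = 21.8/(2·34.4) = 0.317.
ω_d = 34.4·√(1 − 0.317²) = 32.6 rad/s.

ω_d ≈ 32.6 rad/s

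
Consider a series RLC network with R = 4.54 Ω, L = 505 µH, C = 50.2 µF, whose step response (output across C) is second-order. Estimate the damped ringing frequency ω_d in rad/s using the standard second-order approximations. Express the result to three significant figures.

ω_d ≈ 4390 rad/s

For a series RLC circuit (capacitor voltage as output), ω_n = 1/√(LC) = 1/√(505 µH · 50.2 µF) = 6280 rad/s.
ζ = (R/2)·√(C/L) = (4.54/2)·√(50.2 µF/505 µH) = 0.716.
ω_d = ω_n√(1−ζ²) = 4390 rad/s.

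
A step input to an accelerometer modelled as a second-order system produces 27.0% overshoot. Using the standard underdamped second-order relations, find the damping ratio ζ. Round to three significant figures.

ζ ≈ 0.385

Inverting the overshoot relation: ζ = |ln 0.270|/√(π² + ln²0.270) = 0.385.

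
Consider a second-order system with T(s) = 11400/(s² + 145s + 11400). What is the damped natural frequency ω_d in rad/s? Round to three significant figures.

ω_n = √11400 = 107 rad/s; ζ = 145/(2·107) = 0.679.
The damped frequency ω_d = ω_n√(1−ζ²) = 78.4 rad/s.

ω_d ≈ 78.4 rad/s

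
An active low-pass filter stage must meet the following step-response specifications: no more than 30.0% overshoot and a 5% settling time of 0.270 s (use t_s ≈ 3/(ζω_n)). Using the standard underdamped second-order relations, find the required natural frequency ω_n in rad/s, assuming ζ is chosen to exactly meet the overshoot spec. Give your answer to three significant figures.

ω_n ≈ 31.0 rad/s

ζ = −ln(OS)/√(π² + (ln OS)²). With OS = 0.300, ln OS = −1.204 and ζ = 1.204/3.364 = 0.358.
Then ω_n = 3/(ζ t_s) = 3/(0.358 × 0.270) = 31.0 rad/s.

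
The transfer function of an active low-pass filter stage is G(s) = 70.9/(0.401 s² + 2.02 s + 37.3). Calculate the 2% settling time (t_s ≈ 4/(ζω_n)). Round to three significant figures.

Dividing through by 0.401: denominator becomes s² + 5.037 s + 93.02.
So ω_n = √93.02 = 9.64 rad/s and ζ = 5.037/(2·9.64) = 0.261.
t_s ≈ 4/(ζω_n) = 1.59 s.

t_s ≈ 1.59 s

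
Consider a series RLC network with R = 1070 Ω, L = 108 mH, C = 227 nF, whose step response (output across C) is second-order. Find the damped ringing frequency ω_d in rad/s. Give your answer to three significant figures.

For a series RLC circuit (capacitor voltage as output), ω_n = 1/√(LC) = 1/√(108 mH · 227 nF) = 6390 rad/s.
ζ = (R/2)·√(C/L) = (1070/2)·√(227 nF/108 mH) = 0.776.
ω_d = ω_n√(1−ζ²) = 4030 rad/s.

ω_d ≈ 4030 rad/s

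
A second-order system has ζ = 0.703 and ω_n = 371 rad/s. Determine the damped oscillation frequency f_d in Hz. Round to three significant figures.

ω_d = ω_n√(1−ζ²) = 371·√0.506 = 264 rad/s.
f_d = ω_d/(2π) = 42.0 Hz.

f_d ≈ 42.0 Hz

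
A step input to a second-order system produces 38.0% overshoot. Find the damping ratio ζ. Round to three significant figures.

Inverting the overshoot relation: ζ = |ln 0.380|/√(π² + ln²0.380) = 0.294.

ζ ≈ 0.294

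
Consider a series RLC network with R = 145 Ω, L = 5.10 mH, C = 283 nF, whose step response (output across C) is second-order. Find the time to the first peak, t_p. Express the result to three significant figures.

t_p ≈ 0.000142 s

For a series RLC circuit (capacitor voltage as output), ω_n = 1/√(LC) = 1/√(5.10 mH · 283 nF) = 26300 rad/s.
ζ = (R/2)·√(C/L) = (145/2)·√(283 nF/5.10 mH) = 0.540.
ω_d = 26300·√(1 − 0.540²) = 22200 rad/s. t_p = π/ω_d = 0.000142 s.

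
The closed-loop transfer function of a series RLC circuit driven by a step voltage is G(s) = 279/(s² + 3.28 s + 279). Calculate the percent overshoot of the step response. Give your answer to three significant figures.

%OS ≈ 73.3%

Matching coefficients with s² + 2ζω_n s + ω_n² gives ω_n² = 279 ⇒ ω_n = 16.7 rad/s, and ζ = 3.28/(2ω_n) = 0.0982.
Overshoot: exp(−π·0.0982/√(1−0.0982²)) = 0.733, i.e. 73.3%.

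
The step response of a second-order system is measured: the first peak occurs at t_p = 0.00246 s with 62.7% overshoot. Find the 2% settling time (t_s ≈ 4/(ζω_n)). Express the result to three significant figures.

ζ from %OS: ζ = |ln 0.627|/√(π²+ln²0.627) = 0.147.
From t_p = π/ω_d, ω_d = π/0.00246 = 1280 rad/s, so ω_n = ω_d/√(1−ζ²) = 1290 rad/s.
t_s ≈ 4/(ζω_n) = 4/(0.147·1290) = 0.0211 s.

t_s ≈ 0.0211 s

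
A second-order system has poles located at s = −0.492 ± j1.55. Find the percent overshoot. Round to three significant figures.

The poles are at −σ ± jω_d with σ = 0.492 and ω_d = 1.55, so ω_n = √(σ²+ω_d²) = 1.63 rad/s and ζ = σ/ω_n = 0.303.
%OS = 100·exp(−πζ/√(1−ζ²)) = 36.9%.

%OS ≈ 36.9%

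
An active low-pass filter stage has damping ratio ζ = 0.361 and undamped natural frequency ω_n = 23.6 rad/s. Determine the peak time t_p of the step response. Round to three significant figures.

The damped frequency is ω_d = ω_n√(1−ζ²) = 23.6·√(1−0.130) = 22.0 rad/s.
Peak time t_p = π/ω_d = π/22.0 = 0.143 s.

t_p ≈ 0.143 s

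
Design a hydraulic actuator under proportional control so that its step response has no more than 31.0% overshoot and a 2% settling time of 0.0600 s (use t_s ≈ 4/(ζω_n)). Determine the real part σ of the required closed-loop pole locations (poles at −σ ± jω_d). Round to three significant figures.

σ ≈ 66.7

The settling-time spec alone fixes σ = ζω_n = 4/t_s = 4/0.0600 = 66.7.
(Overshoot then fixes ζ = 0.349 and hence ω_d = σ·√(1−ζ²)/ζ = 179 rad/s.)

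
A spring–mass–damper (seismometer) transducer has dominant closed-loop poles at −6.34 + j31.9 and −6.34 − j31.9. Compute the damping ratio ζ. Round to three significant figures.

With σ = 6.34, ω_d = 31.9: ω_n = √(σ²+ω_d²) = 32.5 rad/s, ζ = σ/ω_n = 0.195.

ζ ≈ 0.195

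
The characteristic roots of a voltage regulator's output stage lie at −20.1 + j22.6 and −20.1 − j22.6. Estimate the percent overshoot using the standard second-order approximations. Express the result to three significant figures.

%OS ≈ 6.12%

The poles are at −σ ± jω_d with σ = 20.1 and ω_d = 22.6, so ω_n = √(σ²+ω_d²) = 30.2 rad/s and ζ = σ/ω_n = 0.665.
Overshoot: exp(−π·0.665/√(1−0.665²)) = 0.0612, i.e. 6.12%.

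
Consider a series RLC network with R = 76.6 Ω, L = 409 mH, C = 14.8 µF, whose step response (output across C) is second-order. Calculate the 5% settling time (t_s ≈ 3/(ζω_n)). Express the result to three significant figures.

For a series RLC circuit (capacitor voltage as output), ω_n = 1/√(LC) = 1/√(409 mH · 14.8 µF) = 406 rad/s.
ζ = (R/2)·√(C/L) = (76.6/2)·√(14.8 µF/409 mH) = 0.230.
t_s ≈ 3/(ζω_n) = 0.0320 s.

t_s ≈ 0.0320 s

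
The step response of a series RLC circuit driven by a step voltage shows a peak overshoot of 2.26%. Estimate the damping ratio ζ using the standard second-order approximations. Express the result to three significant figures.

ζ = −ln(OS)/√(π² + (ln OS)²). With OS = 0.0226, ln OS = −3.790 and ζ = 3.790/4.923 = 0.770.

ζ ≈ 0.770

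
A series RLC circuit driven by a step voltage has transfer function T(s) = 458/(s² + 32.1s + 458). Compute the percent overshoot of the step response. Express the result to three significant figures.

%OS ≈ 2.84%

Matching coefficients with s² + 2ζω_n s + ω_n² gives ω_n² = 458 ⇒ ω_n = 21.4 rad/s, and ζ = 32.1/(2ω_n) = 0.750.
%OS = 100 e^{−πζ/√(1−ζ²)} with ζ = 0.750 gives 2.84%.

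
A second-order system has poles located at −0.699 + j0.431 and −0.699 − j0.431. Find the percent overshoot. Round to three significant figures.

|pole| = ω_n = √(0.699² + 0.431²) = 0.821 rad/s; ζ = cos θ = σ/ω_n = 0.851.
%OS = 100·exp(−πζ/√(1−ζ²)) = 0.613%.

%OS ≈ 0.613%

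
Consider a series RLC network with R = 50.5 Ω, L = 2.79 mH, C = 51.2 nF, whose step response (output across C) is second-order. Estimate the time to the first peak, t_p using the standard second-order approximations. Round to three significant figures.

For a series RLC circuit (capacitor voltage as output), ω_n = 1/√(LC) = 1/√(2.79 mH · 51.2 nF) = 83700 rad/s.
ζ = (R/2)·√(C/L) = (50.5/2)·√(51.2 nF/2.79 mH) = 0.108.
ω_d = ω_n√(1−ζ²) = 83200 rad/s. t_p = π/ω_d = 0.0000378 s.

t_p ≈ 0.0000378 s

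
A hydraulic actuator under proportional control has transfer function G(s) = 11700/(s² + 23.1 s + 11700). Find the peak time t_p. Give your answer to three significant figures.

ω_n = √11700 = 108 rad/s; ζ = 23.1/(2·108) = 0.107.
ω_d = 108·√(1 − 0.107²) = 108 rad/s. Then t_p = π/ω_d = 0.0292 s.

t_p ≈ 0.0292 s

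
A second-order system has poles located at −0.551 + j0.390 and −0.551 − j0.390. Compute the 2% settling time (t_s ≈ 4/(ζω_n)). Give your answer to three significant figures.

t_s ≈ 7.26 s

For poles at −σ ± jω_d, ζω_n = σ = 0.551, so t_s ≈ 4/σ = 7.26 s.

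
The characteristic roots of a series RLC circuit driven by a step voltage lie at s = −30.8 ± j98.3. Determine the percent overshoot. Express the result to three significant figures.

With σ = 30.8, ω_d = 98.3: ω_n = √(σ²+ω_d²) = 103 rad/s, ζ = σ/ω_n = 0.299.
%OS = 100 e^{−πζ/√(1−ζ²)} with ζ = 0.299 gives 37.4%.

%OS ≈ 37.4%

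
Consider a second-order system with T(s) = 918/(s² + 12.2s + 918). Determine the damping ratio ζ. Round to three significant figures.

ω_n = √918 = 30.3 rad/s; ζ = 12.2/(2·30.3) = 0.201.

ζ ≈ 0.201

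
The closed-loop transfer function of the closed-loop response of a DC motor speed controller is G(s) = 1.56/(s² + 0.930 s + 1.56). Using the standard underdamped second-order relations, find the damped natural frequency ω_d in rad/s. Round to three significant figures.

ω_d ≈ 1.16 rad/s

Matching coefficients with s² + 2ζω_n s + ω_n² gives ω_n² = 1.56 ⇒ ω_n = 1.25 rad/s, and ζ = 0.930/(2ω_n) = 0.372.
ω_d = 1.25·√(1 − 0.372²) = 1.16 rad/s.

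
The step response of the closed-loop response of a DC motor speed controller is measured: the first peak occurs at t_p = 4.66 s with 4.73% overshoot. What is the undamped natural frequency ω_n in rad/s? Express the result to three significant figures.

ω_n ≈ 0.940 rad/s

ζ from %OS: ζ = |ln 0.0473|/√(π²+ln²0.0473) = 0.697.
From t_p = π/ω_d, ω_d = π/4.66 = 0.674 rad/s, so ω_n = ω_d/√(1−ζ²) = 0.940 rad/s.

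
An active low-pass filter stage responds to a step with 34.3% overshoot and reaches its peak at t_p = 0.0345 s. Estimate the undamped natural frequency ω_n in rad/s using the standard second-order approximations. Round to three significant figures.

ω_n ≈ 96.2 rad/s

ζ from %OS: ζ = |ln 0.343|/√(π²+ln²0.343) = 0.322.
From t_p = π/ω_d, ω_d = π/0.0345 = 91.1 rad/s, so ω_n = ω_d/√(1−ζ²) = 96.2 rad/s.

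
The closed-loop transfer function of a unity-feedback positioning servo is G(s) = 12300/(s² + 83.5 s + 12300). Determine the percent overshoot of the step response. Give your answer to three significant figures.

Comparing the denominator to s² + 2ζω_n s + ω_n²: ω_n = √12300 = 111 rad/s, and 2ζω_n = 83.5 so ζ = 83.5/(2·111) = 0.376.
Overshoot: exp(−π·0.376/√(1−0.376²)) = 0.279, i.e. 27.9%.

%OS ≈ 27.9%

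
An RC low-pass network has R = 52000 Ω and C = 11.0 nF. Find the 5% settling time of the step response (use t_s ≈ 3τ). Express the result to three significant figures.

t_s ≈ 0.00172 s

τ = RC = 52000 × 11.0 nF = 0.000572 s.
t_s ≈ 3τ = 0.00172 s.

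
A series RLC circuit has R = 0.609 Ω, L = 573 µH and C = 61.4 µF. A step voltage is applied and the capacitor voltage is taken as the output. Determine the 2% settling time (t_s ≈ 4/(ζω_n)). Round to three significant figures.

For a series RLC circuit (capacitor voltage as output), ω_n = 1/√(LC) = 1/√(573 µH · 61.4 µF) = 5330 rad/s.
ζ = (R/2)·√(C/L) = (0.609/2)·√(61.4 µF/573 µH) = 0.0997.
t_s ≈ 4/(ζω_n) = 0.00753 s.

t_s ≈ 0.00753 s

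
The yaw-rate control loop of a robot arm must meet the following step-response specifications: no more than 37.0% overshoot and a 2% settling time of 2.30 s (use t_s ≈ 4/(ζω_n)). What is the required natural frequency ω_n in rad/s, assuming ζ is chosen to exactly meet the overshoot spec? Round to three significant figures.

ζ = −ln(OS)/√(π² + (ln OS)²). With OS = 0.370, ln OS = −0.9943 and ζ = 0.9943/3.295 = 0.302.
Then ω_n = 4/(ζ t_s) = 4/(0.302 × 2.30) = 5.76 rad/s.

ω_n ≈ 5.76 rad/s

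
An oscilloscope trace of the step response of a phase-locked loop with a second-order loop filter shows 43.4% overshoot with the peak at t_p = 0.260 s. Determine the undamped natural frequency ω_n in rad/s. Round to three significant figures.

ω_n ≈ 12.5 rad/s

ζ from %OS: ζ = |ln 0.434|/√(π²+ln²0.434) = 0.257.
From t_p = π/ω_d, ω_d = π/0.260 = 12.1 rad/s, so ω_n = ω_d/√(1−ζ²) = 12.5 rad/s.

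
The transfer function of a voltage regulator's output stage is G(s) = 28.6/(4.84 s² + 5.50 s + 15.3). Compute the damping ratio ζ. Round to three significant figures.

Dividing through by 4.84: denominator becomes s² + 1.136 s + 3.161.
So ω_n = √3.161 = 1.78 rad/s and ζ = 1.136/(2·1.78) = 0.320.

ζ ≈ 0.320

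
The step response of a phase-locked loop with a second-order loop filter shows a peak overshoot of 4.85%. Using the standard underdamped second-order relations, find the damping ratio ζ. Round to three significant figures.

ζ ≈ 0.694

Inverting the overshoot relation: ζ = |ln 0.0485|/√(π² + ln²0.0485) = 0.694.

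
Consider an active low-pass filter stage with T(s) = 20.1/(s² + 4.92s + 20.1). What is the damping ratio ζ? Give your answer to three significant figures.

Comparing the denominator to s² + 2ζω_n s + ω_n²: ω_n = √20.1 = 4.48 rad/s, and 2ζω_n = 4.92 so ζ = 4.92/(2·4.48) = 0.549.

ζ ≈ 0.549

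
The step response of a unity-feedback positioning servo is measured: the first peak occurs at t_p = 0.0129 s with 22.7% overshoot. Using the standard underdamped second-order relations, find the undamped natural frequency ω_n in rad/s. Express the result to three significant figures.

The overshoot fixes ζ = −ln(OS)/√(π²+ln²(OS)) = 0.427.
t_p = π/ω_d ⇒ ω_d = 244 rad/s; then ω_n = ω_d/√(1−ζ²) = 269 rad/s.

ω_n ≈ 269 rad/s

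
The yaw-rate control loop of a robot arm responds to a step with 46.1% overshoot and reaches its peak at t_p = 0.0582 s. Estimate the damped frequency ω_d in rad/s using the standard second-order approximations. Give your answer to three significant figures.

t_p = π/ω_d, so ω_d = π/0.0582 = 54.0 rad/s.

ω_d ≈ 54.0 rad/s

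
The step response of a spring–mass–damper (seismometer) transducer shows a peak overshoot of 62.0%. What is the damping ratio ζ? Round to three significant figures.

ζ ≈ 0.150

ζ = −ln(OS)/√(π² + (ln OS)²). With OS = 0.620, ln OS = −0.4780 and ζ = 0.4780/3.178 = 0.150.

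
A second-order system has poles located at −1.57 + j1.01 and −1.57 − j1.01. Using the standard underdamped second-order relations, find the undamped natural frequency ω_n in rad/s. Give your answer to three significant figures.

ω_n ≈ 1.87 rad/s

The poles are at −σ ± jω_d with σ = 1.57 and ω_d = 1.01, so ω_n = √(σ²+ω_d²) = 1.87 rad/s and ζ = σ/ω_n = 0.841.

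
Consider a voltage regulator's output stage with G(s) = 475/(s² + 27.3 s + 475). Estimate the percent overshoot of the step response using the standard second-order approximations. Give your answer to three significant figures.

%OS ≈ 8.01%

Matching coefficients with s² + 2ζω_n s + ω_n² gives ω_n² = 475 ⇒ ω_n = 21.8 rad/s, and ζ = 27.3/(2ω_n) = 0.626.
Overshoot: exp(−π·0.626/√(1−0.626²)) = 0.0801, i.e. 8.01%.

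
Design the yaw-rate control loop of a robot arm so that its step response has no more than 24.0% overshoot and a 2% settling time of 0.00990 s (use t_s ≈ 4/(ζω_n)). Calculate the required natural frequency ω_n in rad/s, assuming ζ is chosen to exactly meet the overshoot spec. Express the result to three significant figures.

ζ = −ln(OS)/√(π² + (ln OS)²). With OS = 0.240, ln OS = −1.427 and ζ = 1.427/3.451 = 0.414.
Then ω_n = 4/(ζ t_s) = 4/(0.414 × 0.00990) = 977 rad/s.

ω_n ≈ 977 rad/s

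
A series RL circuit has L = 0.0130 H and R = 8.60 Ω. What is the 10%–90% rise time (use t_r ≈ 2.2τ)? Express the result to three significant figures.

τ = L/R = 0.0130/8.60 = 0.00151 s.
t_r ≈ 2.2τ = 0.00333 s.

t_r ≈ 0.00333 s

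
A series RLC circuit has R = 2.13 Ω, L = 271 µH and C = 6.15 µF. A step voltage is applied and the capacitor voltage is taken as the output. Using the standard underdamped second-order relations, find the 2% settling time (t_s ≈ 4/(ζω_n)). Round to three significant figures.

t_s ≈ 0.00102 s

For a series RLC circuit (capacitor voltage as output), ω_n = 1/√(LC) = 1/√(271 µH · 6.15 µF) = 24500 rad/s.
ζ = (R/2)·√(C/L) = (2.13/2)·√(6.15 µF/271 µH) = 0.160.
t_s ≈ 4/(ζω_n) = 0.00102 s.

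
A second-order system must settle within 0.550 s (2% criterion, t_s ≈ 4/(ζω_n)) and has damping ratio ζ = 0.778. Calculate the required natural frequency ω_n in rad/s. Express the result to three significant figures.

ω_n ≈ 9.35 rad/s

Rearranging t_s ≈ 4/(ζω_n) gives ω_n = 4/(ζ·t_s) = 4/(0.778 × 0.550) = 9.35 rad/s.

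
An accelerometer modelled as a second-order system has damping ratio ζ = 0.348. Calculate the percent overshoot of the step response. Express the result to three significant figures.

For an underdamped second-order system, %OS = 100·exp(−πζ/√(1−ζ²)).
πζ/√(1−ζ²) = π·0.348/√(1−0.121) = 1.166, so %OS = 100·e^(−1.166) = 31.2%.

%OS ≈ 31.2%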